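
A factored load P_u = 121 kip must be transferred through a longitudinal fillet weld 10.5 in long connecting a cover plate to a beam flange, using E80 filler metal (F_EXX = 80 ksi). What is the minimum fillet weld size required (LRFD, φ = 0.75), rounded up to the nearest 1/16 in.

w = 1/2 in

Total weld length L = 10.5 in.
Required throat t_e = P_u / (φ × 0.6 F_EXX × L) = 121 / (0.75 × 0.6 × 80 × 10.5) = 0.3201 in.
Required leg w = t_e / 0.707 = 0.4528 in → use 1/2 in.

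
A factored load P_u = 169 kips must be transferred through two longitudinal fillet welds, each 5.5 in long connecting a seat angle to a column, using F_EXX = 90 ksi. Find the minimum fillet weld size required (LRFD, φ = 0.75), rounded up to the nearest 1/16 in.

Total weld length L = 11 in.
Required throat t_e = P_u / (φ × 0.6 F_EXX × L) = 169 / (0.75 × 0.6 × 90 × 11) = 0.3793 in.
Required leg w = t_e / 0.707 = 0.5366 in → use 9/16 in.

w = 9/16 in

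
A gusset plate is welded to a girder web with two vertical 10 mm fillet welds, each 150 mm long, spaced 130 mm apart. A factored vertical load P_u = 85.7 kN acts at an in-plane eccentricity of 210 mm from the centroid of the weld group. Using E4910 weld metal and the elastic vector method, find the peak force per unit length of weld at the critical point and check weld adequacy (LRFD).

f_max ≈ 1180 N/mm; adequate

E49XX → F_EXX = 490 MPa.
Total weld length L_w = 300 mm. Treat welds as unit-width lines.
Polar moment about centroid: J = 2[d³/12 + d(b/2)²] = 2[150³/12 + 150×65²] = 1830000 mm³.
Direct shear f_v = P/L_w = 85.7×10³ / 300 = 285.7 N/mm (vertical).
Torsion M = P·e = 85.7×10³ × 210 = 17997000 N·mm.
Critical point at (x, y) = (65, 75) from centroid. f_tx = M·y/J = 737.6 N/mm; f_ty = M·x/J = 639.2 N/mm.
Resultant f_max = √[f_tx² + (f_v + f_ty)²] = √[737.6² + (285.7 + 639.2)²] = 1183 N/mm.
Capacity per unit length: φr_n = 0.75 × 0.6 × 490 × (0.707 × 10) = 1559 N/mm.
1183 ≤ 1559 → adequate.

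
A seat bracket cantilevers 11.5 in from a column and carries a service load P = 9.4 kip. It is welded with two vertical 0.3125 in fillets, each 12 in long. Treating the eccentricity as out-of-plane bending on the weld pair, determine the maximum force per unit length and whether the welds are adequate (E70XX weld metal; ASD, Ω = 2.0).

E70XX → F_EXX = 70 ksi.
L_w = 2 × 12 = 24 in; section modulus (unit throat) S = 2 × L²/6 = 48 in².
Direct shear f_v = P/L_w = 9.4/24 = 0.3917 kip/in.
Moment M = P × e = 9.4 × 11.5 = 108.1 kip·in; bending f_b = M/S = 2.252 kip/in.
f_max = √(f_v² + f_b²) = √(0.3917² + 2.252²) = 2.286 kip/in.
r_n/Ω = (1/2.0) × 0.6 × 70 × (0.707 × 0.3125) = 4.64 kip/in → adequate.

f_max ≈ 2.29 kip/in; adequate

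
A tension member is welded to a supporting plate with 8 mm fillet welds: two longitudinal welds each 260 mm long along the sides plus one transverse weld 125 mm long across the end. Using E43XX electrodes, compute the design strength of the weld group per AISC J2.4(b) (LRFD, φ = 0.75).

E43XX → F_EXX = 430 MPa.
t_e = 0.707 × 8 = 5.656 mm.
R_nwl = 0.6 × 430 × 5.656 × 520 × 10⁻³ = 758.8 kN (longitudinal, 2 welds).
R_nwt = 0.6 × 430 × 5.656 × 125 × 10⁻³ = 182.4 kN (transverse, base value).
(i) R_nwl + R_nwt = 941.2 kN; (ii) 0.85 R_nwl + 1.5 R_nwt = 918.6 kN.
R_n = max = 941.2 kN [governs: (i)]; φR_n = 705.9 kN.

φR_n ≈ 706 kN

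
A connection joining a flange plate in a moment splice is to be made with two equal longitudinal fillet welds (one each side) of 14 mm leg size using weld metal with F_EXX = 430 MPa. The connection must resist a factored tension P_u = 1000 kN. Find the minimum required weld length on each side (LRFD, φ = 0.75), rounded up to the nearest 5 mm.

Throat t_e = 0.707 × 14 = 9.898 mm.
φr_n = 0.75 × 0.6 × 430 × 9.898 × 10⁻³ = 1.915 kN/mm.
L_req = P_u / φr_n = 1000 / 1.915 = 522.1 mm total.
Per side: 522.1 / 2 = 261.1 mm.
Round up → use L = 265 mm on each side.

L = 265 mm on each side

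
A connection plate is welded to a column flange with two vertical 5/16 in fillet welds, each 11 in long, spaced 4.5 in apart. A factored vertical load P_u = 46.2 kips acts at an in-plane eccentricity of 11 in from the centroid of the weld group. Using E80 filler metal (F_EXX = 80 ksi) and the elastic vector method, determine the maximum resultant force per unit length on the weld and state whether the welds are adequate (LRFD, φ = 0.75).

f_max ≈ 10 kip/in; NOT adequate

Total weld length L_w = 22 in. Treat welds as unit-width lines.
Polar moment about centroid: J = 2[d³/12 + d(b/2)²] = 2[11³/12 + 11×2.25²] = 333.2 in³.
Direct shear f_v = P/L_w = 46.2 / 22 = 2.1 kip/in (vertical).
Torsion M = P·e = 46.2 × 11 = 508.2 kip·in.
Critical point at (x, y) = (2.25, 5.5) from centroid. f_tx = M·y/J = 8.388 kip/in; f_ty = M·x/J = 3.432 kip/in.
Resultant f_max = √[f_tx² + (f_v + f_ty)²] = √[8.388² + (2.1 + 3.432)²] = 10.05 kip/in.
Capacity per unit length: φr_n = 0.75 × 0.6 × 80 × (0.707 × 0.3125) = 7.954 kip/in.
10.05 > 7.954 → NOT adequate.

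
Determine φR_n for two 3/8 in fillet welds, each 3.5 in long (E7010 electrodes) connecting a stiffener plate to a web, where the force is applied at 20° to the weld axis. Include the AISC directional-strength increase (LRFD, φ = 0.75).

E70XX → F_EXX = 70 ksi.
t_e = 0.707 × 0.375 = 0.2651 in; A_we = 0.2651 × 7 = 1.856 in².
Directional factor: 1.0 + 0.5 sin^1.5(20°) = 1.1.
F_nw = 0.6 × 70 × 1.1 = 46.2 ksi.
φR_n = 0.75 × 46.2 × 1.856 = 64.31 kips.

φR_n ≈ 64.3 kips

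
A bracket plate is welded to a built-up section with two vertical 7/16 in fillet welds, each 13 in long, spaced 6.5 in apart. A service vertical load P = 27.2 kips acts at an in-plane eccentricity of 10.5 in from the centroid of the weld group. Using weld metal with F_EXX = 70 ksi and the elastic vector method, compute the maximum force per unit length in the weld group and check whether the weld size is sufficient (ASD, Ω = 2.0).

Total weld length L_w = 26 in. Treat welds as unit-width lines.
Polar moment about centroid: J = 2[d³/12 + d(b/2)²] = 2[13³/12 + 13×3.25²] = 640.8 in³.
Direct shear f_v = P/L_w = 27.2 / 26 = 1.046 kip/in (vertical).
Torsion M = P·e = 27.2 × 10.5 = 285.6 kip·in.
Critical point at (x, y) = (3.25, 6.5) from centroid. f_tx = M·y/J = 2.897 kip/in; f_ty = M·x/J = 1.449 kip/in.
Resultant f_max = √[f_tx² + (f_v + f_ty)²] = √[2.897² + (1.046 + 1.449)²] = 3.823 kip/in.
Capacity per unit length: r_n/Ω = (1/2.0) × 0.6 × 70 × (0.707 × 0.4375) = 6.496 kip/in.
3.823 ≤ 6.496 → adequate.

f_max ≈ 3.82 kip/in; adequate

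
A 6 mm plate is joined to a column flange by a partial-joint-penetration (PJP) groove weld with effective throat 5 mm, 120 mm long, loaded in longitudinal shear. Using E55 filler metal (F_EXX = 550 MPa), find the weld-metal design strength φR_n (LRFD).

Effective throat (given) t_e = 5 mm.
A_we = 5 × 120 = 600 mm².
F_nw = 0.6 F_EXX = 330 MPa.
φR_n = 0.75 × 330 × 600 × 10⁻³ = 148.5 kN.

φR_n ≈ 148 kN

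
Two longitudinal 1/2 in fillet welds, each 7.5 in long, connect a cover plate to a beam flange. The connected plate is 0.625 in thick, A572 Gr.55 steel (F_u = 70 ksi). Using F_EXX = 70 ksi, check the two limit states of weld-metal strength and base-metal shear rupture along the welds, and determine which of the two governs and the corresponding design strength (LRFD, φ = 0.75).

t_e = 0.707 × 0.5 = 0.3535 in; L = 15 in.
Weld metal: φR_n = 0.75 × 0.6 × 70 × 0.3535 × 15 = 167 kips.
Base metal (shear rupture): φR_n = 0.75 × 0.6 × 70 × 0.625 × 15 = 295.3 kips.
Governing: weld metal.

φR_n ≈ 167 kips (weld metal governs)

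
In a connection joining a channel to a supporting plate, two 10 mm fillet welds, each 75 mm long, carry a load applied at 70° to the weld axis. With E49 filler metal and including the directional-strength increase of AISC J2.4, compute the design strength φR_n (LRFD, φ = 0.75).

E49XX → F_EXX = 490 MPa.
t_e = 0.707 × 10 = 7.07 mm; A_we = 7.07 × 150 = 1060 mm².
Directional factor: 1.0 + 0.5 sin^1.5(70°) = 1.455.
F_nw = 0.6 × 490 × 1.455 = 427.9 MPa.
φR_n = 0.75 × 427.9 × 1060 × 10⁻³ = 340.3 kN.

φR_n ≈ 340 kN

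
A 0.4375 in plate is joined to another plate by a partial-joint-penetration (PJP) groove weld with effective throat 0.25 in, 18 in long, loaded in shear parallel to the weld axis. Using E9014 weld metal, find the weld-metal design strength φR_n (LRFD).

E90XX → F_EXX = 90 ksi.
Effective throat (given) t_e = 0.25 in.
A_we = 0.25 × 18 = 4.5 in².
F_nw = 0.6 F_EXX = 54 ksi.
φR_n = 0.75 × 54 × 4.5 = 182.2 kips.

φR_n ≈ 182 kips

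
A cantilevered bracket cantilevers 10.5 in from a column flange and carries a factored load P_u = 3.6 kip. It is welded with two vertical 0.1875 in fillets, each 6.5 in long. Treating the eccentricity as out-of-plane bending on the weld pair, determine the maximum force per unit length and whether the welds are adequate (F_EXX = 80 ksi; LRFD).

L_w = 2 × 6.5 = 13 in; section modulus (unit throat) S = 2 × L²/6 = 14.08 in².
Direct shear f_v = P/L_w = 3.6/13 = 0.2769 kip/in.
Moment M = P × e = 3.6 × 10.5 = 37.8 kip·in; bending f_b = M/S = 2.684 kip/in.
f_max = √(f_v² + f_b²) = √(0.2769² + 2.684²) = 2.698 kip/in.
φr_n = 0.75 × 0.6 × 80 × (0.707 × 0.1875) = 4.772 kip/in → adequate.

f_max ≈ 2.7 kip/in; adequate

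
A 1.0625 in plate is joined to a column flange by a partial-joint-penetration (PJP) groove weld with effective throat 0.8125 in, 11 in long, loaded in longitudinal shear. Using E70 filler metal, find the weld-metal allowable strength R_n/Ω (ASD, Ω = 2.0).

R_n/Ω ≈ 188 kip

E70XX → F_EXX = 70 ksi.
Effective throat (given) t_e = 0.8125 in.
A_we = 0.8125 × 11 = 8.938 in².
F_nw = 0.6 F_EXX = 42 ksi.
R_n/Ω = (42 × 8.938) / 2.0 = 187.7 kip.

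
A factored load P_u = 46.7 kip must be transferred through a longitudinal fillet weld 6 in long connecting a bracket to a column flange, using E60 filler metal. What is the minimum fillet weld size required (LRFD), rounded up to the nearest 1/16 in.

w = 7/16 in

E60XX → F_EXX = 60 ksi.
Total weld length L = 6 in.
Required throat t_e = P_u / (φ × 0.6 F_EXX × L) = 46.7 / (0.75 × 0.6 × 60 × 6) = 0.2883 in.
Required leg w = t_e / 0.707 = 0.4077 in → use 7/16 in.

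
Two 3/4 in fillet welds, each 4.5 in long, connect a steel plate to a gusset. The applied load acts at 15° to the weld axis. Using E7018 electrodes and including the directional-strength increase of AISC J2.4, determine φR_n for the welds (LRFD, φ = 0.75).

E70XX → F_EXX = 70 ksi.
t_e = 0.707 × 0.75 = 0.5302 in; A_we = 0.5302 × 9 = 4.772 in².
Directional factor: 1.0 + 0.5 sin^1.5(15°) = 1.066.
F_nw = 0.6 × 70 × 1.066 = 44.77 ksi.
φR_n = 0.75 × 44.77 × 4.772 = 160.2 kips.

φR_n ≈ 160 kips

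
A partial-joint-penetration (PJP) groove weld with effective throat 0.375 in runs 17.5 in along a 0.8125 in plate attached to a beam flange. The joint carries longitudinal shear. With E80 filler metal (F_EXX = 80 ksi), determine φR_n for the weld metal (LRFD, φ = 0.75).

Effective throat (given) t_e = 0.375 in.
A_we = 0.375 × 17.5 = 6.562 in².
F_nw = 0.6 F_EXX = 48 ksi.
φR_n = 0.75 × 48 × 6.562 = 236.2 kips.

φR_n ≈ 236 kips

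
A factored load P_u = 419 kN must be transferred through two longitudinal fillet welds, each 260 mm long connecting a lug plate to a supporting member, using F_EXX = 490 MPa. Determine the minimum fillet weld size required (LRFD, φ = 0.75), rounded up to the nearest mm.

Total weld length L = 520 mm.
Required throat t_e = P_u / (φ × 0.6 F_EXX × L) = 419 / (0.75 × 0.6 × 490 × 520 × 10⁻³) = 3.654 mm.
Required leg w = t_e / 0.707 = 5.169 mm → use 6 mm.

w = 6 mm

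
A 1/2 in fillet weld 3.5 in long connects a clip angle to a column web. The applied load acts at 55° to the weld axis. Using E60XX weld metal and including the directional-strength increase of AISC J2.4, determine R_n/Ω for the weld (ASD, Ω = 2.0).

R_n/Ω ≈ 30.5 kip

E60XX → F_EXX = 60 ksi.
t_e = 0.707 × 0.5 = 0.3535 in; A_we = 0.3535 × 3.5 = 1.237 in².
Directional factor: 1.0 + 0.5 sin^1.5(55°) = 1.371.
F_nw = 0.6 × 60 × 1.371 = 49.35 ksi.
R_n/Ω = (49.35 × 1.237) / 2.0 = 30.53 kip.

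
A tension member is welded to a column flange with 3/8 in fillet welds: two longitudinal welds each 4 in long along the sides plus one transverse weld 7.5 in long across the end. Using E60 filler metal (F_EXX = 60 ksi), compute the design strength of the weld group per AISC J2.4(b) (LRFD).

φR_n ≈ 129 kips

t_e = 0.707 × 0.375 = 0.2651 in.
R_nwl = 0.6 × 60 × 0.2651 × 8 = 76.36 kips (longitudinal, 2 welds).
R_nwt = 0.6 × 60 × 0.2651 × 7.5 = 71.58 kips (transverse, base value).
(i) R_nwl + R_nwt = 147.9 kips; (ii) 0.85 R_nwl + 1.5 R_nwt = 172.3 kips.
R_n = max = 172.3 kips [governs: (ii)]; φR_n = 129.2 kips.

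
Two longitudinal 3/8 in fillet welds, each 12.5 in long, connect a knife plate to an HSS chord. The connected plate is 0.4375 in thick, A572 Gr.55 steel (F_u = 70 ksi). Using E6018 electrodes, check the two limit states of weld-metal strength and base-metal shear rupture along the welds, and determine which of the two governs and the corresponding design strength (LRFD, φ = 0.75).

φR_n ≈ 179 kip (weld metal governs)

E60XX → F_EXX = 60 ksi.
t_e = 0.707 × 0.375 = 0.2651 in; L = 25 in.
Weld metal: φR_n = 0.75 × 0.6 × 60 × 0.2651 × 25 = 179 kip.
Base metal (shear rupture): φR_n = 0.75 × 0.6 × 70 × 0.4375 × 25 = 344.5 kip.
Governing: weld metal.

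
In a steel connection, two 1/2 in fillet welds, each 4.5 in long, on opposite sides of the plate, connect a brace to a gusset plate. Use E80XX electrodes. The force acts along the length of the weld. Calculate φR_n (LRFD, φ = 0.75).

φR_n ≈ 115 kips

E80XX → F_EXX = 80 ksi.
Effective throat t_e = 0.707 × 0.5 = 0.3535 in.
Total length L = 9 in; A_we = 0.3535 × 9 = 3.181 in².
F_nw = 0.6 F_EXX = 0.6 × 80 = 48 ksi.
φR_n = 0.75 × 48 × 3.181 = 114.5 kips.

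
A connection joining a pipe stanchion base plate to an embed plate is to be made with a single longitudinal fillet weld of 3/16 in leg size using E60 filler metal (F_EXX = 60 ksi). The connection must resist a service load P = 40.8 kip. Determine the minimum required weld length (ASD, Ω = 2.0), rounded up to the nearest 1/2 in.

Throat t_e = 0.707 × 0.1875 = 0.1326 in.
r_n/Ω = (0.6 × 60 × 0.1326) / 2.0 = 2.386 kip/in.
L_req = P / (r_n/Ω) = 40.8 / 2.386 = 17.1 in total.
Round up → use L = 17.5 in.

L = 17.5 in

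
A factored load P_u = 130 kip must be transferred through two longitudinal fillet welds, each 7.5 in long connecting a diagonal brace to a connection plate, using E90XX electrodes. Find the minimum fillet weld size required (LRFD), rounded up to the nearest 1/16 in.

w = 5/16 in

E90XX → F_EXX = 90 ksi.
Total weld length L = 15 in.
Required throat t_e = P_u / (φ × 0.6 F_EXX × L) = 130 / (0.75 × 0.6 × 90 × 15) = 0.214 in.
Required leg w = t_e / 0.707 = 0.3027 in → use 5/16 in.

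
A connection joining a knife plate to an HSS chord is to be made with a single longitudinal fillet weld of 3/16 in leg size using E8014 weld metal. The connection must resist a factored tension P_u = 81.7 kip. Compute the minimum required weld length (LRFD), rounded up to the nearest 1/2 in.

E80XX → F_EXX = 80 ksi.
Throat t_e = 0.707 × 0.1875 = 0.1326 in.
φr_n = 0.75 × 0.6 × 80 × 0.1326 = 4.772 kip/in.
L_req = P_u / φr_n = 81.7 / 4.772 = 17.12 in total.
Round up → use L = 17.5 in.

L = 17.5 in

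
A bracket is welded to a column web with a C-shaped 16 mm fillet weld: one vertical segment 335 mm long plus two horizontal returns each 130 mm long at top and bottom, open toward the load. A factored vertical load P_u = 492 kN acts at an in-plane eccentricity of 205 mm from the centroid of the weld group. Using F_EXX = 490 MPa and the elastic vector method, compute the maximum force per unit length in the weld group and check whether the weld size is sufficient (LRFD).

f_max ≈ 2270 N/mm; adequate

Total weld length L_w = 595 mm. Treat welds as unit-width lines.
Centroid: x̄ = 2×130×65 / 595 = 28.4 mm from the vertical weld.
Polar moment about centroid: J = I_x + I_y = [335³/12 + 2×130×167.5²] + [335×28.4² + 2(130³/12 + 130×36.6²)] = 11410000 mm³.
Direct shear f_v = P/L_w = 492×10³ / 595 = 826.9 N/mm (vertical).
Torsion M = P·e = 492×10³ × 205 = 100860000 N·mm.
Critical point at (x, y) = (101.6, 167.5) from centroid. f_tx = M·y/J = 1480 N/mm; f_ty = M·x/J = 897.9 N/mm.
Resultant f_max = √[f_tx² + (f_v + f_ty)²] = √[1480² + (826.9 + 897.9)²] = 2273 N/mm.
Capacity per unit length: φr_n = 0.75 × 0.6 × 490 × (0.707 × 16) = 2494 N/mm.
2273 ≤ 2494 → adequate.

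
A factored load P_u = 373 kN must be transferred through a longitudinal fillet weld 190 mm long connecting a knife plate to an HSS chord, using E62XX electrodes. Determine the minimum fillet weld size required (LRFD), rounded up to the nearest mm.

w = 10 mm

E62XX → F_EXX = 620 MPa.
Total weld length L = 190 mm.
Required throat t_e = P_u / (φ × 0.6 F_EXX × L) = 373 / (0.75 × 0.6 × 620 × 190 × 10⁻³) = 7.036 mm.
Required leg w = t_e / 0.707 = 9.952 mm → use 10 mm.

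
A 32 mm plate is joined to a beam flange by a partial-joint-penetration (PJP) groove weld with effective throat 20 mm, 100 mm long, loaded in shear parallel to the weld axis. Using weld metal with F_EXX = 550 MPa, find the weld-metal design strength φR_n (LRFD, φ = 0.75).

φR_n ≈ 495 kN

Effective throat (given) t_e = 20 mm.
A_we = 20 × 100 = 2000 mm².
F_nw = 0.6 F_EXX = 330 MPa.
φR_n = 0.75 × 330 × 2000 × 10⁻³ = 495 kN.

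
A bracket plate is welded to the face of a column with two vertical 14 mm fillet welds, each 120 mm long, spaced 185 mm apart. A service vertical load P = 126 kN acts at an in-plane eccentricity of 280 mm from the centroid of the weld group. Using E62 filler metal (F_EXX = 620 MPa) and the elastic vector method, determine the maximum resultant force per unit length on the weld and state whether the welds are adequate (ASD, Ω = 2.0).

f_max ≈ 2120 N/mm; NOT adequate

Total weld length L_w = 240 mm. Treat welds as unit-width lines.
Polar moment about centroid: J = 2[d³/12 + d(b/2)²] = 2[120³/12 + 120×92.5²] = 2342000 mm³.
Direct shear f_v = P/L_w = 126×10³ / 240 = 525 N/mm (vertical).
Torsion M = P·e = 126×10³ × 280 = 35280000 N·mm.
Critical point at (x, y) = (92.5, 60) from centroid. f_tx = M·y/J = 904 N/mm; f_ty = M·x/J = 1394 N/mm.
Resultant f_max = √[f_tx² + (f_v + f_ty)²] = √[904² + (525 + 1394)²] = 2121 N/mm.
Capacity per unit length: r_n/Ω = (1/2.0) × 0.6 × 620 × (0.707 × 14) = 1841 N/mm.
2121 > 1841 → NOT adequate.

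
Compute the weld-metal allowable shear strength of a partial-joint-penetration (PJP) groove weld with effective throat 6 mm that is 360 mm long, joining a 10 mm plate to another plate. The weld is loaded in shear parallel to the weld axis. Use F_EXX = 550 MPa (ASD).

R_n/Ω ≈ 356 kN

Effective throat (given) t_e = 6 mm.
A_we = 6 × 360 = 2160 mm².
F_nw = 0.6 F_EXX = 330 MPa.
R_n/Ω = (330 × 2160) / 2.0 × 10⁻³ = 356.4 kN.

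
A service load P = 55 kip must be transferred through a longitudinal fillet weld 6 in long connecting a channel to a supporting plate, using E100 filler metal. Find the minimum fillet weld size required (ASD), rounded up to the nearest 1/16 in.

w = 7/16 in

E100XX → F_EXX = 100 ksi.
Total weld length L = 6 in.
Required throat t_e = P × Ω / (0.6 F_EXX × L) = 55 × 2.0 / (0.6 × 100 × 6) = 0.3056 in.
Required leg w = t_e / 0.707 = 0.4322 in → use 7/16 in.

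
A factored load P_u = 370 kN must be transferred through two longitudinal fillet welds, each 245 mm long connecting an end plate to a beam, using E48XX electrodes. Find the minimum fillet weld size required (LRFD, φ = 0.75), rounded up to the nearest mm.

E48XX → F_EXX = 480 MPa.
Total weld length L = 490 mm.
Required throat t_e = P_u / (φ × 0.6 F_EXX × L) = 370 / (0.75 × 0.6 × 480 × 490 × 10⁻³) = 3.496 mm.
Required leg w = t_e / 0.707 = 4.945 mm → use 5 mm.

w = 5 mm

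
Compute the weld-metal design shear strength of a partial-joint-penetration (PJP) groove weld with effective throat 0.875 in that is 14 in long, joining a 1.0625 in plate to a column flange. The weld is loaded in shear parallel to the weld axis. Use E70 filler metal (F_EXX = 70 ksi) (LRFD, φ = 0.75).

Effective throat (given) t_e = 0.875 in.
A_we = 0.875 × 14 = 12.25 in².
F_nw = 0.6 F_EXX = 42 ksi.
φR_n = 0.75 × 42 × 12.25 = 385.9 kips.

φR_n ≈ 386 kips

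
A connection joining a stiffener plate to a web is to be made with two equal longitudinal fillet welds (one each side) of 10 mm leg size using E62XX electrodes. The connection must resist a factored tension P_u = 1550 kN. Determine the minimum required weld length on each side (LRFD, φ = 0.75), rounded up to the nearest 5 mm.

E62XX → F_EXX = 620 MPa.
Throat t_e = 0.707 × 10 = 7.07 mm.
φr_n = 0.75 × 0.6 × 620 × 7.07 × 10⁻³ = 1.973 kN/mm.
L_req = P_u / φr_n = 1550 / 1.973 = 785.8 mm total.
Per side: 785.8 / 2 = 392.9 mm.
Round up → use L = 395 mm on each side.

L = 395 mm on each side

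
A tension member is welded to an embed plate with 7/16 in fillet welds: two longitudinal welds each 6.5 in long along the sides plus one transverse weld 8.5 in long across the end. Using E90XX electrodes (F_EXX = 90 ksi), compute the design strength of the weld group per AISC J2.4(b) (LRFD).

t_e = 0.707 × 0.4375 = 0.3093 in.
R_nwl = 0.6 × 90 × 0.3093 × 13 = 217.1 kip (longitudinal, 2 welds).
R_nwt = 0.6 × 90 × 0.3093 × 8.5 = 142 kip (transverse, base value).
(i) R_nwl + R_nwt = 359.1 kip; (ii) 0.85 R_nwl + 1.5 R_nwt = 397.5 kip.
R_n = max = 397.5 kip [governs: (ii)]; φR_n = 298.1 kip.

φR_n ≈ 298 kip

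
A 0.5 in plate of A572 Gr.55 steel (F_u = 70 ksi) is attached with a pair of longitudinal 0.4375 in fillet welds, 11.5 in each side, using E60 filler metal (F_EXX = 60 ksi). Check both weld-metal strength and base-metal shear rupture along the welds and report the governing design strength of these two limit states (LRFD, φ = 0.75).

φR_n ≈ 192 kips (weld metal governs)

t_e = 0.707 × 0.4375 = 0.3093 in; L = 23 in.
Weld metal: φR_n = 0.75 × 0.6 × 60 × 0.3093 × 23 = 192.1 kips.
Base metal (shear rupture): φR_n = 0.75 × 0.6 × 70 × 0.5 × 23 = 362.2 kips.
Governing: weld metal.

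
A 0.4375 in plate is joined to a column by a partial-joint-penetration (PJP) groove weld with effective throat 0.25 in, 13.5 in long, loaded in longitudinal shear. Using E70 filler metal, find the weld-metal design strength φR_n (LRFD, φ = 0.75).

φR_n ≈ 106 kips

E70XX → F_EXX = 70 ksi.
Effective throat (given) t_e = 0.25 in.
A_we = 0.25 × 13.5 = 3.375 in².
F_nw = 0.6 F_EXX = 42 ksi.
φR_n = 0.75 × 42 × 3.375 = 106.3 kips.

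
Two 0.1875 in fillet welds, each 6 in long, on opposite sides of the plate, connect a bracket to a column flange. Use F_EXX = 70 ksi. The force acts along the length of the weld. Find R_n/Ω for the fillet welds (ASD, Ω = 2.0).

R_n/Ω ≈ 33.4 kips

Effective throat t_e = 0.707 × 0.1875 = 0.1326 in.
Total length L = 12 in; A_we = 0.1326 × 12 = 1.591 in².
F_nw = 0.6 F_EXX = 0.6 × 70 = 42 ksi.
R_n = 42 × 1.591 = 66.81 kips; R_n/Ω = 66.81/2.0 = 33.41 kips.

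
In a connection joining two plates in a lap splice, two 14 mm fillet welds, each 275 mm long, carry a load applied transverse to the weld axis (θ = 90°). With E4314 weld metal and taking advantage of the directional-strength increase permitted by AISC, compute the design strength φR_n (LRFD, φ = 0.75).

φR_n ≈ 1580 kN

E43XX → F_EXX = 430 MPa.
t_e = 0.707 × 14 = 9.898 mm; A_we = 9.898 × 550 = 5444 mm².
Directional factor: 1.0 + 0.5 sin^1.5(90°) = 1.5.
F_nw = 0.6 × 430 × 1.5 = 387 MPa.
φR_n = 0.75 × 387 × 5444 × 10⁻³ = 1580 kN.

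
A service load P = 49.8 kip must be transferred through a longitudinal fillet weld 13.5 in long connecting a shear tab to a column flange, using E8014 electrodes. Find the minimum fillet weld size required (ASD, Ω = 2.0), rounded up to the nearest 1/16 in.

E80XX → F_EXX = 80 ksi.
Total weld length L = 13.5 in.
Required throat t_e = P × Ω / (0.6 F_EXX × L) = 49.8 × 2.0 / (0.6 × 80 × 13.5) = 0.1537 in.
Required leg w = t_e / 0.707 = 0.2174 in → use 1/4 in.

w = 1/4 in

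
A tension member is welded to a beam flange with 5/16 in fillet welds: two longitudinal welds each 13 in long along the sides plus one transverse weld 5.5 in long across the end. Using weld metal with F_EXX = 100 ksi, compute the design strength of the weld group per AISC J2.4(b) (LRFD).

φR_n ≈ 313 kips

t_e = 0.707 × 0.3125 = 0.2209 in.
R_nwl = 0.6 × 100 × 0.2209 × 26 = 344.7 kips (longitudinal, 2 welds).
R_nwt = 0.6 × 100 × 0.2209 × 5.5 = 72.91 kips (transverse, base value).
(i) R_nwl + R_nwt = 417.6 kips; (ii) 0.85 R_nwl + 1.5 R_nwt = 402.3 kips.
R_n = max = 417.6 kips [governs: (i)]; φR_n = 313.2 kips.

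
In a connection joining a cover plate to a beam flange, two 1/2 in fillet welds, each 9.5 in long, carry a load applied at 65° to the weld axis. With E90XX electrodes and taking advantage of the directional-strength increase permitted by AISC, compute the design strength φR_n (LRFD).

E90XX → F_EXX = 90 ksi.
t_e = 0.707 × 0.5 = 0.3535 in; A_we = 0.3535 × 19 = 6.716 in².
Directional factor: 1.0 + 0.5 sin^1.5(65°) = 1.431.
F_nw = 0.6 × 90 × 1.431 = 77.3 ksi.
φR_n = 0.75 × 77.3 × 6.716 = 389.4 kip.

φR_n ≈ 389 kip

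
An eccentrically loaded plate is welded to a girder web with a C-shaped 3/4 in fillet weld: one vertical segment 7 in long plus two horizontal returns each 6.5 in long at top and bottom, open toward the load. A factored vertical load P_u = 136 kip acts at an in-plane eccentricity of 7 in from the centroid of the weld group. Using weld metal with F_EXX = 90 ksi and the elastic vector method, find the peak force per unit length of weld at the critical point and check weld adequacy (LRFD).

f_max ≈ 24.7 kip/in; NOT adequate

Total weld length L_w = 20 in. Treat welds as unit-width lines.
Centroid: x̄ = 2×6.5×3.25 / 20 = 2.112 in from the vertical weld.
Polar moment about centroid: J = I_x + I_y = [7³/12 + 2×6.5×3.5²] + [7×2.112² + 2(6.5³/12 + 6.5×1.138²)] = 281.7 in³.
Direct shear f_v = P/L_w = 136 / 20 = 6.8 kip/in (vertical).
Torsion M = P·e = 136 × 7 = 952 kip·in.
Critical point at (x, y) = (4.388, 3.5) from centroid. f_tx = M·y/J = 11.83 kip/in; f_ty = M·x/J = 14.83 kip/in.
Resultant f_max = √[f_tx² + (f_v + f_ty)²] = √[11.83² + (6.8 + 14.83)²] = 24.65 kip/in.
Capacity per unit length: φr_n = 0.75 × 0.6 × 90 × (0.707 × 0.75) = 21.48 kip/in.
24.65 > 21.48 → NOT adequate.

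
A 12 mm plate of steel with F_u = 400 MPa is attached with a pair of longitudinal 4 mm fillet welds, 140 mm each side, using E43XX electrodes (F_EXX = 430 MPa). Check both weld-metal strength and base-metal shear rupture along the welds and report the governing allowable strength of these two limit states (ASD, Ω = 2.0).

t_e = 0.707 × 4 = 2.828 mm; L = 280 mm.
Weld metal: R_n/Ω = (1/2.0) × 0.6 × 430 × 2.828 × 280 × 10⁻³ = 102.1 kN.
Base metal (shear rupture): R_n/Ω = (1/2.0) × 0.6 × 400 × 12 × 280 × 10⁻³ = 403.2 kN.
Governing: weld metal.

R_n/Ω ≈ 102 kN (weld metal governs)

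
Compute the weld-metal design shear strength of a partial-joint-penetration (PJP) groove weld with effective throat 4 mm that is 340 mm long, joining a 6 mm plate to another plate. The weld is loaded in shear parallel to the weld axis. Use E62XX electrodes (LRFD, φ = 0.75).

E62XX → F_EXX = 620 MPa.
Effective throat (given) t_e = 4 mm.
A_we = 4 × 340 = 1360 mm².
F_nw = 0.6 F_EXX = 372 MPa.
φR_n = 0.75 × 372 × 1360 × 10⁻³ = 379.4 kN.

φR_n ≈ 379 kN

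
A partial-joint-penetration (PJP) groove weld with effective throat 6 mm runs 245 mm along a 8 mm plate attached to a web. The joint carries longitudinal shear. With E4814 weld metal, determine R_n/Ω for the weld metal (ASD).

E48XX → F_EXX = 480 MPa.
Effective throat (given) t_e = 6 mm.
A_we = 6 × 245 = 1470 mm².
F_nw = 0.6 F_EXX = 288 MPa.
R_n/Ω = (288 × 1470) / 2.0 × 10⁻³ = 211.7 kN.

R_n/Ω ≈ 212 kN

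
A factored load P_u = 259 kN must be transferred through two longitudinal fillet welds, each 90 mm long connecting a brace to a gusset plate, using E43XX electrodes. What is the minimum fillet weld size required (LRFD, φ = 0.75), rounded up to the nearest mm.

E43XX → F_EXX = 430 MPa.
Total weld length L = 180 mm.
Required throat t_e = P_u / (φ × 0.6 F_EXX × L) = 259 / (0.75 × 0.6 × 430 × 180 × 10⁻³) = 7.436 mm.
Required leg w = t_e / 0.707 = 10.52 mm → use 11 mm.

w = 11 mm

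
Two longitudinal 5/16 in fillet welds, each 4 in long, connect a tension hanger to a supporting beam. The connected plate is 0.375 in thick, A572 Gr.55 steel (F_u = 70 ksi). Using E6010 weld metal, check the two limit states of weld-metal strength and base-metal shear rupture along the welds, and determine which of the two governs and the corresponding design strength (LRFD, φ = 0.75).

E60XX → F_EXX = 60 ksi.
t_e = 0.707 × 0.3125 = 0.2209 in; L = 8 in.
Weld metal: φR_n = 0.75 × 0.6 × 60 × 0.2209 × 8 = 47.72 kip.
Base metal (shear rupture): φR_n = 0.75 × 0.6 × 70 × 0.375 × 8 = 94.5 kip.
Governing: weld metal.

φR_n ≈ 47.7 kip (weld metal governs)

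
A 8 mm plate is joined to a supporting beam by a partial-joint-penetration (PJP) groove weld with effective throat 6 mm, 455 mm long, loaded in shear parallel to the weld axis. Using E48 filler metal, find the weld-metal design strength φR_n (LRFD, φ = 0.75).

φR_n ≈ 590 kN

E48XX → F_EXX = 480 MPa.
Effective throat (given) t_e = 6 mm.
A_we = 6 × 455 = 2730 mm².
F_nw = 0.6 F_EXX = 288 MPa.
φR_n = 0.75 × 288 × 2730 × 10⁻³ = 589.7 kN.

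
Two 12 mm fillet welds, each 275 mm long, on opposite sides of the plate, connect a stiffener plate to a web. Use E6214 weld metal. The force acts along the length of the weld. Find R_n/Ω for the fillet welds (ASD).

E62XX → F_EXX = 620 MPa.
Effective throat t_e = 0.707 × 12 = 8.484 mm.
Total length L = 550 mm; A_we = 8.484 × 550 = 4666 mm².
F_nw = 0.6 F_EXX = 0.6 × 620 = 372 MPa.
R_n = 372 × 4666 × 10⁻³ = 1736 kN; R_n/Ω = 1736/2.0 = 867.9 kN.

R_n/Ω ≈ 868 kN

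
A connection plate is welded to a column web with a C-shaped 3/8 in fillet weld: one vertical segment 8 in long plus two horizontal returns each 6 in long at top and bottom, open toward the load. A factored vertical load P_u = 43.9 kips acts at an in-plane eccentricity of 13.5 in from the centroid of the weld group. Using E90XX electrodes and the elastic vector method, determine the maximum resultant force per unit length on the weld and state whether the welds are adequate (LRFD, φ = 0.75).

E90XX → F_EXX = 90 ksi.
Total weld length L_w = 20 in. Treat welds as unit-width lines.
Centroid: x̄ = 2×6×3 / 20 = 1.8 in from the vertical weld.
Polar moment about centroid: J = I_x + I_y = [8³/12 + 2×6×4²] + [8×1.8² + 2(6³/12 + 6×1.2²)] = 313.9 in³.
Direct shear f_v = P/L_w = 43.9 / 20 = 2.195 kip/in (vertical).
Torsion M = P·e = 43.9 × 13.5 = 592.65 kip·in.
Critical point at (x, y) = (4.2, 4) from centroid. f_tx = M·y/J = 7.553 kip/in; f_ty = M·x/J = 7.931 kip/in.
Resultant f_max = √[f_tx² + (f_v + f_ty)²] = √[7.553² + (2.195 + 7.931)²] = 12.63 kip/in.
Capacity per unit length: φr_n = 0.75 × 0.6 × 90 × (0.707 × 0.375) = 10.74 kip/in.
12.63 > 10.74 → NOT adequate.

f_max ≈ 12.6 kip/in; NOT adequate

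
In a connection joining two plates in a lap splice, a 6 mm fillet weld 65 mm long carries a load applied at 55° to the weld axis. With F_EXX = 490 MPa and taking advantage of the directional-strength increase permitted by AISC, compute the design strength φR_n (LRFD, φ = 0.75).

φR_n ≈ 83.3 kN

t_e = 0.707 × 6 = 4.242 mm; A_we = 4.242 × 65 = 275.7 mm².
Directional factor: 1.0 + 0.5 sin^1.5(55°) = 1.371.
F_nw = 0.6 × 490 × 1.371 = 403 MPa.
φR_n = 0.75 × 403 × 275.7 × 10⁻³ = 83.34 kN.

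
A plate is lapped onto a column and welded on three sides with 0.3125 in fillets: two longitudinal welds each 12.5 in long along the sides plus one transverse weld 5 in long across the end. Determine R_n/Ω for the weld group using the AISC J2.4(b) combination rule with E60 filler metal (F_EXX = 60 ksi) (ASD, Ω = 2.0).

t_e = 0.707 × 0.3125 = 0.2209 in.
R_nwl = 0.6 × 60 × 0.2209 × 25 = 198.8 kip (longitudinal, 2 welds).
R_nwt = 0.6 × 60 × 0.2209 × 5 = 39.77 kip (transverse, base value).
(i) R_nwl + R_nwt = 238.6 kip; (ii) 0.85 R_nwl + 1.5 R_nwt = 228.7 kip.
R_n = max = 238.6 kip [governs: (i)]; R_n/Ω = 119.3 kip.

R_n/Ω ≈ 119 kip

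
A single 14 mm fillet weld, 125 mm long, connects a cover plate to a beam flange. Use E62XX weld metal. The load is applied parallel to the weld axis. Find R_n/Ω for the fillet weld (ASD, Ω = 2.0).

E62XX → F_EXX = 620 MPa.
Effective throat t_e = 0.707 × 14 = 9.898 mm.
Total length L = 125 mm; A_we = 9.898 × 125 = 1237 mm².
F_nw = 0.6 F_EXX = 0.6 × 620 = 372 MPa.
R_n = 372 × 1237 × 10⁻³ = 460.3 kN; R_n/Ω = 460.3/2.0 = 230.1 kN.

R_n/Ω ≈ 230 kN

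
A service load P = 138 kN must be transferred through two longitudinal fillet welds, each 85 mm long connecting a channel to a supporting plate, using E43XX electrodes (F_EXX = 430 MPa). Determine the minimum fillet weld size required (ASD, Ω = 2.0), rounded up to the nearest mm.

Total weld length L = 170 mm.
Required throat t_e = P × Ω / (0.6 F_EXX × L) = 138 × 2.0 / (0.6 × 430 × 170 × 10⁻³) = 6.293 mm.
Required leg w = t_e / 0.707 = 8.901 mm → use 9 mm.

w = 9 mm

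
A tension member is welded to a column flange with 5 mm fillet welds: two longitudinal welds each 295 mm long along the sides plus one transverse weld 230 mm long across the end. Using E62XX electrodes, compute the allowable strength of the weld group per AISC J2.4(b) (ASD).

R_n/Ω ≈ 557 kN

E62XX → F_EXX = 620 MPa.
t_e = 0.707 × 5 = 3.535 mm.
R_nwl = 0.6 × 620 × 3.535 × 590 × 10⁻³ = 775.9 kN (longitudinal, 2 welds).
R_nwt = 0.6 × 620 × 3.535 × 230 × 10⁻³ = 302.5 kN (transverse, base value).
(i) R_nwl + R_nwt = 1078 kN; (ii) 0.85 R_nwl + 1.5 R_nwt = 1113 kN.
R_n = max = 1113 kN [governs: (ii)]; R_n/Ω = 556.6 kN.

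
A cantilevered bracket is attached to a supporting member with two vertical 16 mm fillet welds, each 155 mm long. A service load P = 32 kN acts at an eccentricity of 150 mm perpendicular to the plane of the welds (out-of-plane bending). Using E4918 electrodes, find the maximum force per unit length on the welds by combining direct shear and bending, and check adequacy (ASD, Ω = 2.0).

E49XX → F_EXX = 490 MPa.
L_w = 2 × 155 = 310 mm; section modulus (unit throat) S = 2 × L²/6 = 8008 mm².
Direct shear f_v = P/L_w = 32×10³/310 = 103.2 N/mm.
Moment M = P × e = 32×10³ × 150 = 4800000 N·mm; bending f_b = M/S = 599.4 N/mm.
f_max = √(f_v² + f_b²) = √(103.2² + 599.4²) = 608.2 N/mm.
r_n/Ω = (1/2.0) × 0.6 × 490 × (0.707 × 16) = 1663 N/mm → adequate.

f_max ≈ 608 N/mm; adequate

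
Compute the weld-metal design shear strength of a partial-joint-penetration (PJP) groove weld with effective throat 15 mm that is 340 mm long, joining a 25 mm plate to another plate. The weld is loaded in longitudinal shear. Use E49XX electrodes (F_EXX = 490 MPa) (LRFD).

Effective throat (given) t_e = 15 mm.
A_we = 15 × 340 = 5100 mm².
F_nw = 0.6 F_EXX = 294 MPa.
φR_n = 0.75 × 294 × 5100 × 10⁻³ = 1125 kN.

φR_n ≈ 1120 kN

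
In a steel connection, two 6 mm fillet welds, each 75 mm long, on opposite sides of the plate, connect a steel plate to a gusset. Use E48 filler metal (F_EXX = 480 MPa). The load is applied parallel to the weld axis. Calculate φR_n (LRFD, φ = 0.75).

Effective throat t_e = 0.707 × 6 = 4.242 mm.
Total length L = 150 mm; A_we = 4.242 × 150 = 636.3 mm².
F_nw = 0.6 F_EXX = 0.6 × 480 = 288 MPa.
φR_n = 0.75 × 288 × 636.3 × 10⁻³ = 137.4 kN.

φR_n ≈ 137 kN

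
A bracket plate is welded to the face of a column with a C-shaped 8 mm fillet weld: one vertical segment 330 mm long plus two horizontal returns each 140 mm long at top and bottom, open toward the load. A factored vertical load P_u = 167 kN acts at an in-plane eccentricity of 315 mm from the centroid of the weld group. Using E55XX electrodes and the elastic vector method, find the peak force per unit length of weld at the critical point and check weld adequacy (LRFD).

E55XX → F_EXX = 550 MPa.
Total weld length L_w = 610 mm. Treat welds as unit-width lines.
Centroid: x̄ = 2×140×70 / 610 = 32.13 mm from the vertical weld.
Polar moment about centroid: J = I_x + I_y = [330³/12 + 2×140×165²] + [330×32.13² + 2(140³/12 + 140×37.87²)] = 11820000 mm³.
Direct shear f_v = P/L_w = 167×10³ / 610 = 273.8 N/mm (vertical).
Torsion M = P·e = 167×10³ × 315 = 52605000 N·mm.
Critical point at (x, y) = (107.9, 165) from centroid. f_tx = M·y/J = 734.5 N/mm; f_ty = M·x/J = 480.2 N/mm.
Resultant f_max = √[f_tx² + (f_v + f_ty)²] = √[734.5² + (273.8 + 480.2)²] = 1053 N/mm.
Capacity per unit length: φr_n = 0.75 × 0.6 × 550 × (0.707 × 8) = 1400 N/mm.
1053 ≤ 1400 → adequate.

f_max ≈ 1050 N/mm; adequate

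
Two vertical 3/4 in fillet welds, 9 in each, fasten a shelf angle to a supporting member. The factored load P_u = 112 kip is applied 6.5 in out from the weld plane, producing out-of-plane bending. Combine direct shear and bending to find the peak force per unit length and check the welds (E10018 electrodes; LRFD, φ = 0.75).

f_max ≈ 27.7 kip/in; NOT adequate

E100XX → F_EXX = 100 ksi.
L_w = 2 × 9 = 18 in; section modulus (unit throat) S = 2 × L²/6 = 27 in².
Direct shear f_v = P/L_w = 112/18 = 6.222 kip/in.
Moment M = P × e = 112 × 6.5 = 728 kip·in; bending f_b = M/S = 26.96 kip/in.
f_max = √(f_v² + f_b²) = √(6.222² + 26.96²) = 27.67 kip/in.
φr_n = 0.75 × 0.6 × 100 × (0.707 × 0.75) = 23.86 kip/in → NOT adequate.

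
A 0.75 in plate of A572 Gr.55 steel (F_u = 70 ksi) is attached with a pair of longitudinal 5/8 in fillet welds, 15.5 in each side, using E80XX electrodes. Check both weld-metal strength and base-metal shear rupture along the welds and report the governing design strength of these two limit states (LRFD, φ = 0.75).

φR_n ≈ 493 kip (weld metal governs)

E80XX → F_EXX = 80 ksi.
t_e = 0.707 × 0.625 = 0.4419 in; L = 31 in.
Weld metal: φR_n = 0.75 × 0.6 × 80 × 0.4419 × 31 = 493.1 kip.
Base metal (shear rupture): φR_n = 0.75 × 0.6 × 70 × 0.75 × 31 = 732.4 kip.
Governing: weld metal.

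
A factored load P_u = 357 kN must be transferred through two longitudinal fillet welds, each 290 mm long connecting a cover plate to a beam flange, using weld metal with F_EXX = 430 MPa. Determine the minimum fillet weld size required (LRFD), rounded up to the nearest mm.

w = 5 mm

Total weld length L = 580 mm.
Required throat t_e = P_u / (φ × 0.6 F_EXX × L) = 357 / (0.75 × 0.6 × 430 × 580 × 10⁻³) = 3.181 mm.
Required leg w = t_e / 0.707 = 4.499 mm → use 5 mm.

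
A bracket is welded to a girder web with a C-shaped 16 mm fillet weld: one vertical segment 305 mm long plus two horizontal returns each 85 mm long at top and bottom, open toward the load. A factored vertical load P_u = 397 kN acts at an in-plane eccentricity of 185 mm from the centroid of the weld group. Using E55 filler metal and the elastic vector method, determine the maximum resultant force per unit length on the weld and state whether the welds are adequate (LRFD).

E55XX → F_EXX = 550 MPa.
Total weld length L_w = 475 mm. Treat welds as unit-width lines.
Centroid: x̄ = 2×85×42.5 / 475 = 15.21 mm from the vertical weld.
Polar moment about centroid: J = I_x + I_y = [305³/12 + 2×85×152.5²] + [305×15.21² + 2(85³/12 + 85×27.29²)] = 6617000 mm³.
Direct shear f_v = P/L_w = 397×10³ / 475 = 835.8 N/mm (vertical).
Torsion M = P·e = 397×10³ × 185 = 73445000 N·mm.
Critical point at (x, y) = (69.79, 152.5) from centroid. f_tx = M·y/J = 1693 N/mm; f_ty = M·x/J = 774.6 N/mm.
Resultant f_max = √[f_tx² + (f_v + f_ty)²] = √[1693² + (835.8 + 774.6)²] = 2336 N/mm.
Capacity per unit length: φr_n = 0.75 × 0.6 × 550 × (0.707 × 16) = 2800 N/mm.
2336 ≤ 2800 → adequate.

f_max ≈ 2340 N/mm; adequate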